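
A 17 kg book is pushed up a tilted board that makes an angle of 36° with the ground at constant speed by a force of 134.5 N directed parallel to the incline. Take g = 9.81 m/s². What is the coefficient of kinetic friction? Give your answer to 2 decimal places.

At constant speed ΣF = 0 along the incline. The applied 134.5 N acts up the slope; the weight component mg sin 36° = 98.025 N and kinetic friction μN both act down the slope.
So 134.5 = 98.025 + μ × 134.920, giving μ = (134.5 − 98.025) / 134.920 = 0.2703.

0.27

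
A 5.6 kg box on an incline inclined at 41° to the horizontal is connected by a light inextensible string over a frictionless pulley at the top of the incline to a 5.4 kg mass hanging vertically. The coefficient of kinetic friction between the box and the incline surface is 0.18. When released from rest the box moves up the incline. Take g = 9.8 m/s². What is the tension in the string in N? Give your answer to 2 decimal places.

48.28 N

For the box on the incline: the weight component along the slope is m₁g sin 41° = 5.6 × 9.8 × 0.6561 = 36.007 N and the normal force is N = m₁g cos 41° = 41.418 N.
Kinetic friction opposes the box's motion up the incline: f = μN = 0.18 × 41.418 = 7.455 N acting down the slope.
Newton's second law for the box (up-slope positive): T − 36.007 − 7.455 = 5.6 a. For the hanging mass (downward positive): 5.4 × 9.8 − T = 5.4 a.
Adding the two equations eliminates T: 9.458 = 11 a, so a = 0.8598 m/s².
Then from the hanging mass's equation, T = 5.4 × (9.8 − 0.8598) = 48.277 N.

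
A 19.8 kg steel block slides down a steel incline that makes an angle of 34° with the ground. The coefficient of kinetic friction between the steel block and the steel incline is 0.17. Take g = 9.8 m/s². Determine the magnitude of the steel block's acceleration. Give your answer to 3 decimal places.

Resolving the weight along the incline: the component pulling the steel block down the slope is mg sin 34° = 19.8 × 9.8 × 0.5592 = 108.507 N, and the normal force is N = mg cos 34° = 19.8 × 9.8 × 0.8290 = 160.859 N.
Kinetic friction acts up the slope with magnitude f = μN = 0.17 × 160.859 = 27.346 N.
Net force along the incline is 108.507 − 27.346 = 81.161 N, so a = 81.161 / 19.8 = 4.0990 m/s².

4.099 m/s²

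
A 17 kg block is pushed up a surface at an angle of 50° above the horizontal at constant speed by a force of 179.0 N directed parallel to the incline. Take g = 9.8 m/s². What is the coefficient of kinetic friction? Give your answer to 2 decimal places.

At constant speed ΣF = 0 along the incline. The applied 179.0 N acts up the slope; the weight component mg sin 50° = 127.623 N and kinetic friction μN both act down the slope.
So 179.0 = 127.623 + μ × 107.088, giving μ = (179.0 − 127.623) / 107.088 = 0.4798.

0.48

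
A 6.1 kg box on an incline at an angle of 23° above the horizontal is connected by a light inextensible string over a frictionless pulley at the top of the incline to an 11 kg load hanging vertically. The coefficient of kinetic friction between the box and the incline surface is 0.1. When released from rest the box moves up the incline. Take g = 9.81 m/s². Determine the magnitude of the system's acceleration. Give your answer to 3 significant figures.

For the box on the incline: the weight component along the slope is m₁g sin 23° = 6.1 × 9.81 × 0.3907 = 23.380 N and the normal force is N = m₁g cos 23° = 55.084 N.
Kinetic friction opposes the box's motion up the incline: f = μN = 0.1 × 55.084 = 5.508 N acting down the slope.
Newton's second law for the box (up-slope positive): T − 23.380 − 5.508 = 6.1 a. For the hanging load (downward positive): 11 × 9.81 − T = 11 a.
Adding the two equations eliminates T: 79.022 = 17.1 a, so a = 4.6212 m/s².

4.62 m/s²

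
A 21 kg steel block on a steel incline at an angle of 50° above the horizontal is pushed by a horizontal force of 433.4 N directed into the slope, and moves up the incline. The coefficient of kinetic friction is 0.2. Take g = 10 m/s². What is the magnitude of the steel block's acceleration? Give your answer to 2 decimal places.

1.16 m/s²

The horizontal push has components F cos 50° = 433.4 × 0.6428 = 278.590 N up the incline and F sin 50° = 433.4 × 0.7660 = 331.984 N pressing into the surface.
The normal force is therefore N = mg cos 50° + F sin 50° = 134.988 + 331.984 = 466.972 N, and kinetic friction down the slope is μN = 0.2 × 466.972 = 93.394 N.
Along the incline: F cos 50° − mg sin 50° − μN = ma, so 278.590 − 160.860 − 93.394 = 21 a, giving a = 1.1589 m/s².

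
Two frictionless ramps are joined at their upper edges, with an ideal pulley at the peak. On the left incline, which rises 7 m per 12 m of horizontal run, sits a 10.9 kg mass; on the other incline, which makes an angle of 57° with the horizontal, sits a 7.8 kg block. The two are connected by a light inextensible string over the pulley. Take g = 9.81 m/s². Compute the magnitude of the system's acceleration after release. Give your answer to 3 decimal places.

Resolve each weight along its own incline: the 10.9 kg mass has component 10.9 × 9.81 × sin 30.26° = 53.878 N down its slope, and the 7.8 kg mass has 7.8 × 9.81 × sin 57° = 64.173 N down its slope.
The 7.8 kg side's 64.173 N exceeds the other side's 53.878 N, so that mass slides down and the 10.9 kg mass slides up. Taking that direction as positive, Newton's second law for the whole system gives 64.173 − 53.878 = (10.9 + 7.8) a, so a = 10.295 / 18.7 = 0.5505 m/s².

0.551 m/s²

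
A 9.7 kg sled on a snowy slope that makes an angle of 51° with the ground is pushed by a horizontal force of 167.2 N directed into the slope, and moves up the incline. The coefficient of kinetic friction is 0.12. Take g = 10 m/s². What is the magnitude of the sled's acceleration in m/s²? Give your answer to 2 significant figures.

The horizontal push has components F cos 51° = 167.2 × 0.6293 = 105.219 N up the incline and F sin 51° = 167.2 × 0.7771 = 129.931 N pressing into the surface.
The normal force is therefore N = mg cos 51° + F sin 51° = 61.042 + 129.931 = 190.973 N, and kinetic friction down the slope is μN = 0.12 × 190.973 = 22.917 N.
Along the incline: F cos 51° − mg sin 51° − μN = ma, so 105.219 − 75.379 − 22.917 = 9.7 a, giving a = 0.7137 m/s².

0.71 m/s²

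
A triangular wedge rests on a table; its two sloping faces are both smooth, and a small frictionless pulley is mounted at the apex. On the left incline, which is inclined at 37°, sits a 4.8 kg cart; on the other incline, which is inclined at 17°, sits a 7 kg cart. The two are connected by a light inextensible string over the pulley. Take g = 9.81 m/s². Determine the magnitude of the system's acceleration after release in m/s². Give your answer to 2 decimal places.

0.70 m/s²

Resolve each weight along its own incline: the 4.8 kg mass has component 4.8 × 9.81 × sin 37° = 28.338 N down its slope, and the 7 kg mass has 7 × 9.81 × sin 17° = 20.077 N down its slope.
The 4.8 kg side's 28.338 N exceeds the other side's 20.077 N, so that mass slides down and the 7 kg mass slides up. Taking that direction as positive, Newton's second law for the whole system gives 28.338 − 20.077 = (4.8 + 7) a, so a = 8.261 / 11.8 = 0.7001 m/s².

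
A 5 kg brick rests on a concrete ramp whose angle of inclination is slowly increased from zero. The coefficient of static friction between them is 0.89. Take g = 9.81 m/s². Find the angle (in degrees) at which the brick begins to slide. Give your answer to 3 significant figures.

41.7°

At the threshold of sliding, static friction is at its maximum μ_s N and exactly balances the weight component along the incline: mg sin θ = μ_s mg cos θ.
Hence tan θ = μ_s = 0.89, so θ = arctan(0.89) = 41.6691°.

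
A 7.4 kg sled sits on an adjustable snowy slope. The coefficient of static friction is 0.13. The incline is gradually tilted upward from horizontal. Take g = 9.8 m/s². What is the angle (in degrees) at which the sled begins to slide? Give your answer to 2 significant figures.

7.4°

At the threshold of sliding, static friction is at its maximum μ_s N and exactly balances the weight component along the incline: mg sin θ = μ_s mg cos θ.
Hence tan θ = μ_s = 0.13, so θ = arctan(0.13) = 7.4069°.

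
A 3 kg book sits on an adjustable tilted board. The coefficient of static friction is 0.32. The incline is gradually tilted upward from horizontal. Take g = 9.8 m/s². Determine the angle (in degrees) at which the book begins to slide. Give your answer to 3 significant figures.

At the threshold of sliding, static friction is at its maximum μ_s N and exactly balances the weight component along the incline: mg sin θ = μ_s mg cos θ.
Hence tan θ = μ_s = 0.32, so θ = arctan(0.32) = 17.7447°.

17.7°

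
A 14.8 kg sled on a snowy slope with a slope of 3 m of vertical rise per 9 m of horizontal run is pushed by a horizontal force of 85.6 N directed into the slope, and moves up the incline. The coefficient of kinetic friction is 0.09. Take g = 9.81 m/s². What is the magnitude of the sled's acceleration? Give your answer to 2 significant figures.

The horizontal push has components F cos 18.43° = 85.6 × 0.9487 = 81.209 N up the incline and F sin 18.43° = 85.6 × 0.3162 = 27.067 N pressing into the surface.
The normal force is therefore N = mg cos 18.43° + F sin 18.43° = 137.740 + 27.067 = 164.807 N, and kinetic friction down the slope is μN = 0.09 × 164.807 = 14.833 N.
Along the incline: F cos 18.43° − mg sin 18.43° − μN = ma, so 81.209 − 45.908 − 14.833 = 14.8 a, giving a = 1.3830 m/s².

1.4 m/s²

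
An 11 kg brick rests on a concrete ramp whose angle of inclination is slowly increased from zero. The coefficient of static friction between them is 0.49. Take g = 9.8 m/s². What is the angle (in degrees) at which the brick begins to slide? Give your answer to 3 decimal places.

26.105°

At the threshold of sliding, static friction is at its maximum μ_s N and exactly balances the weight component along the incline: mg sin θ = μ_s mg cos θ.
Hence tan θ = μ_s = 0.49, so θ = arctan(0.49) = 26.1049°.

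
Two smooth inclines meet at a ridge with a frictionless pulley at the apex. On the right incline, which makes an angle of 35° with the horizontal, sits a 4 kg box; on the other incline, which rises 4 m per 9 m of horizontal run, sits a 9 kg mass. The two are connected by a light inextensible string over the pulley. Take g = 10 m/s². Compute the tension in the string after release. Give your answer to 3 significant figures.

Resolve each weight along its own incline: the 4 kg mass has component 4 × 10 × sin 35° = 22.943 N down its slope, and the 9 kg mass has 9 × 10 × sin 23.96° = 36.552 N down its slope.
The 9 kg side's 36.552 N exceeds the other side's 22.943 N, so that mass slides down and the 4 kg mass slides up. Taking that direction as positive, Newton's second law for the whole system gives 36.552 − 22.943 = (4 + 9) a, so a = 13.609 / 13 = 1.0468 m/s².
For the 4 kg mass (up-slope positive): T − 22.943 = 4 × 1.0468, so T = 27.130 N.

27.1 N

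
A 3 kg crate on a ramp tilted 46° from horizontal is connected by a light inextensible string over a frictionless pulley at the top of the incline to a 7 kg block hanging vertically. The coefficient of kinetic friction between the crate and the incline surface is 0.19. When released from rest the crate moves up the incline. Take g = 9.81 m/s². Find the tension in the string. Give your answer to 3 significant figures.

38.1 N

For the crate on the incline: the weight component along the slope is m₁g sin 46° = 3 × 9.81 × 0.7193 = 21.169 N and the normal force is N = m₁g cos 46° = 20.444 N.
Kinetic friction opposes the crate's motion up the incline: f = μN = 0.19 × 20.444 = 3.884 N acting down the slope.
Newton's second law for the crate (up-slope positive): T − 21.169 − 3.884 = 3 a. For the hanging block (downward positive): 7 × 9.81 − T = 7 a.
Adding the two equations eliminates T: 43.617 = 10 a, so a = 4.3617 m/s².
Then from the hanging block's equation, T = 7 × (9.81 − 4.3617) = 38.138 N.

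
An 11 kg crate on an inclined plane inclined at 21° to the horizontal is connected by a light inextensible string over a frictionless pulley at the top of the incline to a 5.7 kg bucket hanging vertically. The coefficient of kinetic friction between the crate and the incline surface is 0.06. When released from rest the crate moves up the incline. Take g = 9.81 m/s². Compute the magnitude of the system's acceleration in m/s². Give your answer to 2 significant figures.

0.67 m/s²

For the crate on the incline: the weight component along the slope is m₁g sin 21° = 11 × 9.81 × 0.3584 = 38.675 N and the normal force is N = m₁g cos 21° = 100.743 N.
Kinetic friction opposes the crate's motion up the incline: f = μN = 0.06 × 100.743 = 6.045 N acting down the slope.
Newton's second law for the crate (up-slope positive): T − 38.675 − 6.045 = 11 a. For the hanging bucket (downward positive): 5.7 × 9.81 − T = 5.7 a.
Adding the two equations eliminates T: 11.197 = 16.7 a, so a = 0.6705 m/s².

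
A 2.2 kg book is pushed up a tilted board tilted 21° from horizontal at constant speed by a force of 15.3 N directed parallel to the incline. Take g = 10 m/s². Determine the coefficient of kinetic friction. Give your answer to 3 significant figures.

At constant speed ΣF = 0 along the incline. The applied 15.3 N acts up the slope; the weight component mg sin 21° = 7.884 N and kinetic friction μN both act down the slope.
So 15.3 = 7.884 + μ × 20.539, giving μ = (15.3 − 7.884) / 20.539 = 0.3611.

0.361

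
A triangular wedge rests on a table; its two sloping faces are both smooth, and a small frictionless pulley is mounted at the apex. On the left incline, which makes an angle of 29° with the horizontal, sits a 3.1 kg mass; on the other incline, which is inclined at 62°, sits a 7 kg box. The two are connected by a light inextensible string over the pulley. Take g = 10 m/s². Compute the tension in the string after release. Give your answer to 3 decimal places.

29.386 N

Resolve each weight along its own incline: the 3.1 kg mass has component 3.1 × 10 × sin 29° = 15.029 N down its slope, and the 7 kg mass has 7 × 10 × sin 62° = 61.806 N down its slope.
The 7 kg side's 61.806 N exceeds the other side's 15.029 N, so that mass slides down and the 3.1 kg mass slides up. Taking that direction as positive, Newton's second law for the whole system gives 61.806 − 15.029 = (3.1 + 7) a, so a = 46.777 / 10.1 = 4.6314 m/s².
For the 3.1 kg mass (up-slope positive): T − 15.029 = 3.1 × 4.6314, so T = 29.386 N.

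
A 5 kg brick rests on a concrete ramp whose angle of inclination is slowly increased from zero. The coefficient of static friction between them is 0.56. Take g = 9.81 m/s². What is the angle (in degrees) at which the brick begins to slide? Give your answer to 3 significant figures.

At the threshold of sliding, static friction is at its maximum μ_s N and exactly balances the weight component along the incline: mg sin θ = μ_s mg cos θ.
Hence tan θ = μ_s = 0.56, so θ = arctan(0.56) = 29.2488°.

29.2°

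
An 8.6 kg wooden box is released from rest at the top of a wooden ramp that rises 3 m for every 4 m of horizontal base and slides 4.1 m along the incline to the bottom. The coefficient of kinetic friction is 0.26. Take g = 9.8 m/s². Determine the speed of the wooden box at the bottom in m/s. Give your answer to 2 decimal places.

5.61 m/s

The weight component along the incline is mg sin 36.87° = 50.568 N and the normal force is N = mg cos 36.87° = 67.424 N.
Friction up the slope is f = μN = 0.26 × 67.424 = 17.530 N, so the net downslope force is 50.568 − 17.530 = 33.038 N and a = 33.038 / 8.6 = 3.8416 m/s².
Starting from rest over a distance of 4.1 m, v² = 2aL = 2 × 3.8416 × 4.1 = 31.5011, so v = 5.6126 m/s.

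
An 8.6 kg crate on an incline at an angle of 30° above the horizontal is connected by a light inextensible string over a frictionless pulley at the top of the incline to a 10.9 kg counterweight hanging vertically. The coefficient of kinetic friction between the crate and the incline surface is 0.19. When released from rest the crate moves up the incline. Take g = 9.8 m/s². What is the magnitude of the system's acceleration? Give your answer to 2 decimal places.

2.61 m/s²

For the crate on the incline: the weight component along the slope is m₁g sin 30° = 8.6 × 9.8 × 0.5000 = 42.140 N and the normal force is N = m₁g cos 30° = 72.989 N.
Kinetic friction opposes the crate's motion up the incline: f = μN = 0.19 × 72.989 = 13.868 N acting down the slope.
Newton's second law for the crate (up-slope positive): T − 42.140 − 13.868 = 8.6 a. For the hanging counterweight (downward positive): 10.9 × 9.8 − T = 10.9 a.
Adding the two equations eliminates T: 50.812 = 19.5 a, so a = 2.6057 m/s².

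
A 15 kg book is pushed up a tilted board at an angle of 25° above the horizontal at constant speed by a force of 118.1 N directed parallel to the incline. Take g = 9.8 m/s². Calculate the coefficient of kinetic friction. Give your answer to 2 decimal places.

At constant speed ΣF = 0 along the incline. The applied 118.1 N acts up the slope; the weight component mg sin 25° = 62.125 N and kinetic friction μN both act down the slope.
So 118.1 = 62.125 + μ × 133.227, giving μ = (118.1 − 62.125) / 133.227 = 0.4201.

0.42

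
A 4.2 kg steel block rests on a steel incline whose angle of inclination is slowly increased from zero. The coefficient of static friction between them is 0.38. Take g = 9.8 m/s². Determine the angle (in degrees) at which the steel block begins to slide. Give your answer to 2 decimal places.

20.81°

At the threshold of sliding, static friction is at its maximum μ_s N and exactly balances the weight component along the incline: mg sin θ = μ_s mg cos θ.
Hence tan θ = μ_s = 0.38, so θ = arctan(0.38) = 20.8068°.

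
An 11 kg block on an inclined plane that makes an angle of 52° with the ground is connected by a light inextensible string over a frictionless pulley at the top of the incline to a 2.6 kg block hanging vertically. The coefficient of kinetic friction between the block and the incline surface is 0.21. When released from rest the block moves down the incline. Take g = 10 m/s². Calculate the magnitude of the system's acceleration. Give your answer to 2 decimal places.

3.42 m/s²

For the block on the incline: the weight component along the slope is m₁g sin 52° = 11 × 10 × 0.7880 = 86.680 N and the normal force is N = m₁g cos 52° = 67.723 N.
Kinetic friction opposes the block's motion down the incline: f = μN = 0.21 × 67.723 = 14.222 N acting up the slope.
Newton's second law for the block (down-slope positive): 86.680 − 14.222 − T = 11 a. For the hanging block (upward positive): T − 2.6 × 10 = 2.6 a.
Adding the two equations eliminates T: 46.458 = 13.6 a, so a = 3.4160 m/s².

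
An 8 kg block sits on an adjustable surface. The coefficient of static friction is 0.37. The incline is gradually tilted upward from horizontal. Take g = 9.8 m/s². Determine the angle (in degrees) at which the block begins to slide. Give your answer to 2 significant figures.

20°

At the threshold of sliding, static friction is at its maximum μ_s N and exactly balances the weight component along the incline: mg sin θ = μ_s mg cos θ.
Hence tan θ = μ_s = 0.37, so θ = arctan(0.37) = 20.3045°.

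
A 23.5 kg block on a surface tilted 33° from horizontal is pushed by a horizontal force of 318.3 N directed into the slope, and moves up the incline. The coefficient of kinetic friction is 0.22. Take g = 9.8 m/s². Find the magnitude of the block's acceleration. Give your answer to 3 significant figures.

2.59 m/s²

The horizontal push has components F cos 33° = 318.3 × 0.8387 = 266.958 N up the incline and F sin 33° = 318.3 × 0.5446 = 173.346 N pressing into the surface.
The normal force is therefore N = mg cos 33° + F sin 33° = 193.153 + 173.346 = 366.499 N, and kinetic friction down the slope is μN = 0.22 × 366.499 = 80.630 N.
Along the incline: F cos 33° − mg sin 33° − μN = ma, so 266.958 − 125.421 − 80.630 = 23.5 a, giving a = 2.5918 m/s².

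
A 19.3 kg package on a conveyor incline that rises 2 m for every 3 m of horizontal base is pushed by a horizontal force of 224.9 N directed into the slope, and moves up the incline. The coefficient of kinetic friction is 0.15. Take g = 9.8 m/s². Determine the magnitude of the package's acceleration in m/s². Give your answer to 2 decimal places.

The horizontal push has components F cos 33.69° = 224.9 × 0.8321 = 187.139 N up the incline and F sin 33.69° = 224.9 × 0.5547 = 124.752 N pressing into the surface.
The normal force is therefore N = mg cos 33.69° + F sin 33.69° = 157.383 + 124.752 = 282.135 N, and kinetic friction down the slope is μN = 0.15 × 282.135 = 42.320 N.
Along the incline: F cos 33.69° − mg sin 33.69° − μN = ma, so 187.139 − 104.916 − 42.320 = 19.3 a, giving a = 2.0675 m/s².

2.07 m/s²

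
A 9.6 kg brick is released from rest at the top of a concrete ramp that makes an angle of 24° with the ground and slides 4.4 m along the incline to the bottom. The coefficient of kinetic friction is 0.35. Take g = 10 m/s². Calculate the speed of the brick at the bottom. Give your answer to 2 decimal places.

The weight component along the incline is mg sin 24° = 39.047 N and the normal force is N = mg cos 24° = 87.700 N.
Friction up the slope is f = μN = 0.35 × 87.700 = 30.695 N, so the net downslope force is 39.047 − 30.695 = 8.352 N and a = 8.352 / 9.6 = 0.8700 m/s².
Starting from rest over a distance of 4.4 m, v² = 2aL = 2 × 0.8700 × 4.4 = 7.6560, so v = 2.7669 m/s.

2.77 m/s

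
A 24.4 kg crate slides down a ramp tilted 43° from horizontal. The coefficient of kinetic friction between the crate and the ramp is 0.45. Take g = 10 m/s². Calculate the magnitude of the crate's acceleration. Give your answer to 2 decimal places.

Resolving the weight along the incline: the component pulling the crate down the slope is mg sin 43° = 24.4 × 10 × 0.6820 = 166.408 N, and the normal force is N = mg cos 43° = 24.4 × 10 × 0.7314 = 178.462 N.
Kinetic friction acts up the slope with magnitude f = μN = 0.45 × 178.462 = 80.308 N.
Net force along the incline is 166.408 − 80.308 = 86.100 N, so a = 86.100 / 24.4 = 3.5287 m/s².

3.53 m/s²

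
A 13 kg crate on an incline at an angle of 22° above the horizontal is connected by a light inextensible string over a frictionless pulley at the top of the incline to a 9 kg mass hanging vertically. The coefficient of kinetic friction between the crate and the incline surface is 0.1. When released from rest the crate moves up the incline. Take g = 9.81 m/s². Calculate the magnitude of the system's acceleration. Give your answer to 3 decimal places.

1.304 m/s²

For the crate on the incline: the weight component along the slope is m₁g sin 22° = 13 × 9.81 × 0.3746 = 47.773 N and the normal force is N = m₁g cos 22° = 118.244 N.
Kinetic friction opposes the crate's motion up the incline: f = μN = 0.1 × 118.244 = 11.824 N acting down the slope.
Newton's second law for the crate (up-slope positive): T − 47.773 − 11.824 = 13 a. For the hanging mass (downward positive): 9 × 9.81 − T = 9 a.
Adding the two equations eliminates T: 28.693 = 22 a, so a = 1.3042 m/s².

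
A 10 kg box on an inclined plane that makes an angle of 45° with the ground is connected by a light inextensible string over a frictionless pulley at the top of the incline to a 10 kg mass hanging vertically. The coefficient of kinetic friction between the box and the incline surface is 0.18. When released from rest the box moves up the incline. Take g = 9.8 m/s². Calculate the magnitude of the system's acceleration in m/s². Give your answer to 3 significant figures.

For the box on the incline: the weight component along the slope is m₁g sin 45° = 10 × 9.8 × 0.7071 = 69.296 N and the normal force is N = m₁g cos 45° = 69.296 N.
Kinetic friction opposes the box's motion up the incline: f = μN = 0.18 × 69.296 = 12.473 N acting down the slope.
Newton's second law for the box (up-slope positive): T − 69.296 − 12.473 = 10 a. For the hanging mass (downward positive): 10 × 9.8 − T = 10 a.
Adding the two equations eliminates T: 16.231 = 20 a, so a = 0.8116 m/s².

0.812 m/s²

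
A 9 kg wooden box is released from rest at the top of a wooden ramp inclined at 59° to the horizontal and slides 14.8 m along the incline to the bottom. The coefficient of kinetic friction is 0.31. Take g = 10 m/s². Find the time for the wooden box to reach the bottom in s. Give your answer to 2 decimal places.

The weight component along the incline is mg sin 59° = 77.145 N and the normal force is N = mg cos 59° = 46.353 N.
Friction up the slope is f = μN = 0.31 × 46.353 = 14.369 N, so the net downslope force is 77.145 − 14.369 = 62.776 N and a = 62.776 / 9 = 6.9751 m/s².
Starting from rest, L = ½at², so t = √(2L/a) = √(2 × 14.8 / 6.9751) = 2.0600 s.

2.06 s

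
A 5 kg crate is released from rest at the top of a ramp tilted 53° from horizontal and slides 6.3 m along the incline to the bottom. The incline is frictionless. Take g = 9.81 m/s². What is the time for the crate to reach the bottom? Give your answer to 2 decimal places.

1.27 s

The weight component along the incline is mg sin 53° = 39.173 N and the normal force is N = mg cos 53° = 29.519 N.
With no friction, a = g sin 53° = 7.8346 m/s².
Starting from rest, L = ½at², so t = √(2L/a) = √(2 × 6.3 / 7.8346) = 1.2682 s.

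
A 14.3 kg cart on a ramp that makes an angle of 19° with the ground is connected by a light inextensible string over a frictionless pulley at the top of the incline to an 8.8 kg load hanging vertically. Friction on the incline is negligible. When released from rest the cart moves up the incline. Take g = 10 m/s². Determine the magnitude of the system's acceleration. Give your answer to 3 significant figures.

1.79 m/s²

For the cart on the incline: the weight component along the slope is m₁g sin 19° = 14.3 × 10 × 0.3256 = 46.561 N and the normal force is N = m₁g cos 19° = 135.209 N.
Newton's second law for the cart (up-slope positive): T − 46.561 = 14.3 a. For the hanging load (downward positive): 8.8 × 10 − T = 8.8 a.
Adding the two equations eliminates T: 41.439 = 23.1 a, so a = 1.7939 m/s².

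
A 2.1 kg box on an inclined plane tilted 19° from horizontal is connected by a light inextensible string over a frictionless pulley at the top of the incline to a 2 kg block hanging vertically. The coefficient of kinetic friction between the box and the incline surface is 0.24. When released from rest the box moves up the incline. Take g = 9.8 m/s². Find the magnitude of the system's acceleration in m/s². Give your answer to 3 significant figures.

2.01 m/s²

For the box on the incline: the weight component along the slope is m₁g sin 19° = 2.1 × 9.8 × 0.3256 = 6.701 N and the normal force is N = m₁g cos 19° = 19.459 N.
Kinetic friction opposes the box's motion up the incline: f = μN = 0.24 × 19.459 = 4.670 N acting down the slope.
Newton's second law for the box (up-slope positive): T − 6.701 − 4.670 = 2.1 a. For the hanging block (downward positive): 2 × 9.8 − T = 2 a.
Adding the two equations eliminates T: 8.229 = 4.1 a, so a = 2.0071 m/s².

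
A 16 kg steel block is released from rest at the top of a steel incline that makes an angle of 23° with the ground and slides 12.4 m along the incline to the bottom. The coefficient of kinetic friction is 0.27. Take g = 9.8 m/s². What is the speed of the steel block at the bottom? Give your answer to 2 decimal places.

5.88 m/s

The weight component along the incline is mg sin 23° = 61.267 N and the normal force is N = mg cos 23° = 144.335 N.
Friction up the slope is f = μN = 0.27 × 144.335 = 38.970 N, so the net downslope force is 61.267 − 38.970 = 22.297 N and a = 22.297 / 16 = 1.3936 m/s².
Starting from rest over a distance of 12.4 m, v² = 2aL = 2 × 1.3936 × 12.4 = 34.5613, so v = 5.8789 m/s.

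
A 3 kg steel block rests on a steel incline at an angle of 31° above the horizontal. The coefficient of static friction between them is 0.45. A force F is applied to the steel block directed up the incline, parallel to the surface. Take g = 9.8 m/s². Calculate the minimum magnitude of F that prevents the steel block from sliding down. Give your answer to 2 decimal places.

The normal force is N = mg cos 31° = 25.201 N. With F at its minimum the steel block is on the verge of sliding down, so static friction is at its maximum μ_s N = 0.45 × 25.201 = 11.340 N and acts up the slope.
Equilibrium along the incline: F + μ_s N = mg sin 31°, so F = 15.142 − 11.340 = 3.802 N.

3.80 N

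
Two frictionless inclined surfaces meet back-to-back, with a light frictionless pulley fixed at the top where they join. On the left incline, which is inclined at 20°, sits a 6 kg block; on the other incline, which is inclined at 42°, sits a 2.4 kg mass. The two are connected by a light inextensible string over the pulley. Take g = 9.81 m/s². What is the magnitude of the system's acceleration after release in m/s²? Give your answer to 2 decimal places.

Resolve each weight along its own incline: the 6 kg mass has component 6 × 9.81 × sin 20° = 20.131 N down its slope, and the 2.4 kg mass has 2.4 × 9.81 × sin 42° = 15.754 N down its slope.
The 6 kg side's 20.131 N exceeds the other side's 15.754 N, so that mass slides down and the 2.4 kg mass slides up. Taking that direction as positive, Newton's second law for the whole system gives 20.131 − 15.754 = (6 + 2.4) a, so a = 4.377 / 8.4 = 0.5211 m/s².

0.52 m/s²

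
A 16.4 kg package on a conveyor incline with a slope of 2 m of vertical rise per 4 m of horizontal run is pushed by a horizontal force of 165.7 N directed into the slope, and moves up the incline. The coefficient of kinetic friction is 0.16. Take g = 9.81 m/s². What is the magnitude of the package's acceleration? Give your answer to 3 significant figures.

The horizontal push has components F cos 26.57° = 165.7 × 0.8944 = 148.202 N up the incline and F sin 26.57° = 165.7 × 0.4472 = 74.101 N pressing into the surface.
The normal force is therefore N = mg cos 26.57° + F sin 26.57° = 143.895 + 74.101 = 217.996 N, and kinetic friction down the slope is μN = 0.16 × 217.996 = 34.879 N.
Along the incline: F cos 26.57° − mg sin 26.57° − μN = ma, so 148.202 − 71.947 − 34.879 = 16.4 a, giving a = 2.5229 m/s².

2.52 m/s²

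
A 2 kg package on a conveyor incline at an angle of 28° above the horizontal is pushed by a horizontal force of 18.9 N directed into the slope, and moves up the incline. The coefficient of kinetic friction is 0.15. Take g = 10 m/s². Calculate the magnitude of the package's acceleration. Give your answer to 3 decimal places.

1.659 m/s²

The horizontal push has components F cos 28° = 18.9 × 0.8829 = 16.687 N up the incline and F sin 28° = 18.9 × 0.4695 = 8.874 N pressing into the surface.
The normal force is therefore N = mg cos 28° + F sin 28° = 17.658 + 8.874 = 26.532 N, and kinetic friction down the slope is μN = 0.15 × 26.532 = 3.980 N.
Along the incline: F cos 28° − mg sin 28° − μN = ma, so 16.687 − 9.390 − 3.980 = 2 a, giving a = 1.6585 m/s².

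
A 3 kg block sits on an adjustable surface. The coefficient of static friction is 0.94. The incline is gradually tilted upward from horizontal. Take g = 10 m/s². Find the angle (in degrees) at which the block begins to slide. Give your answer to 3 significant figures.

43.2°

At the threshold of sliding, static friction is at its maximum μ_s N and exactly balances the weight component along the incline: mg sin θ = μ_s mg cos θ.
Hence tan θ = μ_s = 0.94, so θ = arctan(0.94) = 43.2285°.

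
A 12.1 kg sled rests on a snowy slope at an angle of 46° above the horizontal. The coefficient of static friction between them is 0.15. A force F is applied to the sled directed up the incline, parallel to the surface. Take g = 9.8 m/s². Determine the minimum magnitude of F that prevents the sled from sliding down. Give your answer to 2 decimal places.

The normal force is N = mg cos 46° = 82.373 N. With F at its minimum the sled is on the verge of sliding down, so static friction is at its maximum μ_s N = 0.15 × 82.373 = 12.356 N and acts up the slope.
Equilibrium along the incline: F + μ_s N = mg sin 46°, so F = 85.299 − 12.356 = 72.943 N.

72.94 N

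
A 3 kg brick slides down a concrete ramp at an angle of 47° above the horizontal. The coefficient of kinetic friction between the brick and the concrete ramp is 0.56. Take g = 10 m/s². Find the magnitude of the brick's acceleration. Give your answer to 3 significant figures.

Resolving the weight along the incline: the component pulling the brick down the slope is mg sin 47° = 3 × 10 × 0.7314 = 21.942 N, and the normal force is N = mg cos 47° = 3 × 10 × 0.6820 = 20.460 N.
Kinetic friction acts up the slope with magnitude f = μN = 0.56 × 20.460 = 11.458 N.
Net force along the incline is 21.942 − 11.458 = 10.484 N, so a = 10.484 / 3 = 3.4947 m/s².

3.49 m/s²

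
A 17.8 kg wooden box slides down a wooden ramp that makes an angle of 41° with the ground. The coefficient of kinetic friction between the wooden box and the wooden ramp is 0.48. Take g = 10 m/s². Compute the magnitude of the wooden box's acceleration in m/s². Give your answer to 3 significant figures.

Resolving the weight along the incline: the component pulling the wooden box down the slope is mg sin 41° = 17.8 × 10 × 0.6561 = 116.786 N, and the normal force is N = mg cos 41° = 17.8 × 10 × 0.7547 = 134.337 N.
Kinetic friction acts up the slope with magnitude f = μN = 0.48 × 134.337 = 64.482 N.
Net force along the incline is 116.786 − 64.482 = 52.304 N, so a = 52.304 / 17.8 = 2.9384 m/s².

2.94 m/s²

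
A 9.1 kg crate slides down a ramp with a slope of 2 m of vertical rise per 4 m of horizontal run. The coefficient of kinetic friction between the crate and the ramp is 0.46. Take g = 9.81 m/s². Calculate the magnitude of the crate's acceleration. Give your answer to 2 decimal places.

0.35 m/s²

Resolving the weight along the incline: the component pulling the crate down the slope is mg sin 26.57° = 9.1 × 9.81 × 0.4472 = 39.922 N, and the normal force is N = mg cos 26.57° = 9.1 × 9.81 × 0.8944 = 79.844 N.
Kinetic friction acts up the slope with magnitude f = μN = 0.46 × 79.844 = 36.728 N.
Net force along the incline is 39.922 − 36.728 = 3.194 N, so a = 3.194 / 9.1 = 0.3510 m/s².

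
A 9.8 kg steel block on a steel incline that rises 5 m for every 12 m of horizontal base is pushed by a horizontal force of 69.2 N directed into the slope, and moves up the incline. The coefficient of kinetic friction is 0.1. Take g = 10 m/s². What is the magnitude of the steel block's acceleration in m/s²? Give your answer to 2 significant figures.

1.5 m/s²

The horizontal push has components F cos 22.62° = 69.2 × 0.9231 = 63.879 N up the incline and F sin 22.62° = 69.2 × 0.3846 = 26.614 N pressing into the surface.
The normal force is therefore N = mg cos 22.62° + F sin 22.62° = 90.464 + 26.614 = 117.078 N, and kinetic friction down the slope is μN = 0.1 × 117.078 = 11.708 N.
Along the incline: F cos 22.62° − mg sin 22.62° − μN = ma, so 63.879 − 37.691 − 11.708 = 9.8 a, giving a = 1.4776 m/s².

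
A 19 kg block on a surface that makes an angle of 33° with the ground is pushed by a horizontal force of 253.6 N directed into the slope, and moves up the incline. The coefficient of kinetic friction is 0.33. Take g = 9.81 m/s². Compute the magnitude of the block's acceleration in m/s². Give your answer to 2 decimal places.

0.74 m/s²

The horizontal push has components F cos 33° = 253.6 × 0.8387 = 212.694 N up the incline and F sin 33° = 253.6 × 0.5446 = 138.111 N pressing into the surface.
The normal force is therefore N = mg cos 33° + F sin 33° = 156.325 + 138.111 = 294.436 N, and kinetic friction down the slope is μN = 0.33 × 294.436 = 97.164 N.
Along the incline: F cos 33° − mg sin 33° − μN = ma, so 212.694 − 101.508 − 97.164 = 19 a, giving a = 0.7380 m/s².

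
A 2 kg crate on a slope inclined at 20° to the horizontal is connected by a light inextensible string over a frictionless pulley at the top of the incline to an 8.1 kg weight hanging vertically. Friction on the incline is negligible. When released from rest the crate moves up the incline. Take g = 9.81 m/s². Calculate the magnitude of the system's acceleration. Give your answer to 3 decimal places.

7.203 m/s²

For the crate on the incline: the weight component along the slope is m₁g sin 20° = 2 × 9.81 × 0.3420 = 6.710 N and the normal force is N = m₁g cos 20° = 18.437 N.
Newton's second law for the crate (up-slope positive): T − 6.710 = 2 a. For the hanging weight (downward positive): 8.1 × 9.81 − T = 8.1 a.
Adding the two equations eliminates T: 72.751 = 10.1 a, so a = 7.2031 m/s².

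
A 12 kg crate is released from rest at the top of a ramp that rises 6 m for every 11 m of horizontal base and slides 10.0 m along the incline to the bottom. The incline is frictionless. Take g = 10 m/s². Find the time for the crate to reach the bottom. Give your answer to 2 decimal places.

2.04 s

The weight component along the incline is mg sin 28.61° = 57.462 N and the normal force is N = mg cos 28.61° = 105.347 N.
With no friction, a = g sin 28.61° = 4.7885 m/s².
Starting from rest, L = ½at², so t = √(2L/a) = √(2 × 10.0 / 4.7885) = 2.0437 s.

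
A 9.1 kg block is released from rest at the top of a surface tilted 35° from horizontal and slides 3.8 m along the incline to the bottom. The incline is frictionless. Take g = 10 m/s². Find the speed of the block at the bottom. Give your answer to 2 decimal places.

The weight component along the incline is mg sin 35° = 52.195 N and the normal force is N = mg cos 35° = 74.543 N.
With no friction, a = g sin 35° = 5.7358 m/s².
Starting from rest over a distance of 3.8 m, v² = 2aL = 2 × 5.7358 × 3.8 = 43.5921, so v = 6.6024 m/s.

6.60 m/s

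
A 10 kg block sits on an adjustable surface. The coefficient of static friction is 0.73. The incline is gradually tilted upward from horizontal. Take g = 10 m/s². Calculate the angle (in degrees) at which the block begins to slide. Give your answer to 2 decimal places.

36.13°

At the threshold of sliding, static friction is at its maximum μ_s N and exactly balances the weight component along the incline: mg sin θ = μ_s mg cos θ.
Hence tan θ = μ_s = 0.73, so θ = arctan(0.73) = 36.1294°.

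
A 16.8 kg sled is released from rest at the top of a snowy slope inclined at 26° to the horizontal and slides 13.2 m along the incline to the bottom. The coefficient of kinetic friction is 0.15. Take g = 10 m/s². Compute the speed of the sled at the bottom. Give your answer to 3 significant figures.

8.95 m/s

The weight component along the incline is mg sin 26° = 73.646 N and the normal force is N = mg cos 26° = 150.997 N.
Friction up the slope is f = μN = 0.15 × 150.997 = 22.650 N, so the net downslope force is 73.646 − 22.650 = 50.996 N and a = 50.996 / 16.8 = 3.0355 m/s².
Starting from rest over a distance of 13.2 m, v² = 2aL = 2 × 3.0355 × 13.2 = 80.1372, so v = 8.9519 m/s.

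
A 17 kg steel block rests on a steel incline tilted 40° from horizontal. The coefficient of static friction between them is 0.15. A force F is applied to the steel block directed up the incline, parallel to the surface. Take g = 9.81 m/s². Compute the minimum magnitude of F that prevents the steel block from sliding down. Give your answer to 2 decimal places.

88.03 N

The normal force is N = mg cos 40° = 127.753 N. With F at its minimum the steel block is on the verge of sliding down, so static friction is at its maximum μ_s N = 0.15 × 127.753 = 19.163 N and acts up the slope.
Equilibrium along the incline: F + μ_s N = mg sin 40°, so F = 107.198 − 19.163 = 88.035 N.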